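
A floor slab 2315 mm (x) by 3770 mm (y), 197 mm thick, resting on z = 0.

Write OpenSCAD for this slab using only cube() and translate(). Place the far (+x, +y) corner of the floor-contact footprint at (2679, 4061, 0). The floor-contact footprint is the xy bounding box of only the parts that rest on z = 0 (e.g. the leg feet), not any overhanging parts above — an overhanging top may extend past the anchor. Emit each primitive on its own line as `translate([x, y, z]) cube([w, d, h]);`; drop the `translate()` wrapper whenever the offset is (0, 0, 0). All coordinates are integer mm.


translate([364, 291, 0]) cube([2315, 3770, 197]);


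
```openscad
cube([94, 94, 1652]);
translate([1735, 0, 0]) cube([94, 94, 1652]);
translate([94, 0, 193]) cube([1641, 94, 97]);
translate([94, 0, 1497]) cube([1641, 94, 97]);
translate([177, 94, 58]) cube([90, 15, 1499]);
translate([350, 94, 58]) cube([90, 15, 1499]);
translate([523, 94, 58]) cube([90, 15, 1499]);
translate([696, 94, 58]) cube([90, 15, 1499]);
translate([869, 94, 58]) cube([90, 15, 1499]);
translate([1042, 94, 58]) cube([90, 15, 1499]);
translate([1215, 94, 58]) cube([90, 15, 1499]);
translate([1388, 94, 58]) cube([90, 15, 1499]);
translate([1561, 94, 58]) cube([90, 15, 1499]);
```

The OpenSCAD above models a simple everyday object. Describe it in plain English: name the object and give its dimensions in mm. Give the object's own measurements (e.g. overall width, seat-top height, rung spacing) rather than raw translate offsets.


A fence section. Two 94×94 mm posts, 1652 mm tall, stand on the floor with a clear span of 1641 mm between their inner faces. Two horizontal rails of 94×97 mm section span the gap between the posts with their undersides at z = 193 mm and z = 1497 mm, flush with the posts' −y face. 9 pickets, each 90 mm wide, 15 mm thick and 1499 mm tall, are fixed to the +y face of the rails with their bottoms at z = 58 mm, spaced across the span with a 83 mm gap after the −x post and between neighbouring pickets, with 84 mm left before the +x post.


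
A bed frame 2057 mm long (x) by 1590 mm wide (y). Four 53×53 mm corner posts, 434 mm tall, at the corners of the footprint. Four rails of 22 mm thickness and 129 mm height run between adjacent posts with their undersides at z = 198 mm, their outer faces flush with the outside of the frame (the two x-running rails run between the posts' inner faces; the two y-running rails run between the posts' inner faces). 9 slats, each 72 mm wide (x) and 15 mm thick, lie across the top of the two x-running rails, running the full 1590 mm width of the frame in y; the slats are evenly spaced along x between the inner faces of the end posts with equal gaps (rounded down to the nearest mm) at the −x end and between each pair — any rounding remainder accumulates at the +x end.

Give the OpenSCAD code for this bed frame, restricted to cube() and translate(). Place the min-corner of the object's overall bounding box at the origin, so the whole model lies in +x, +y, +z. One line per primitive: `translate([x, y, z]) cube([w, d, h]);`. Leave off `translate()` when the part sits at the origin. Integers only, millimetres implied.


// slat z = rail_z + rail_h = 198 + 129 = 327
// slat gap = ⌊(1951 − 9·72) / 10⌋ = 130
cube([53, 53, 434]);
translate([0, 1537, 0]) cube([53, 53, 434]);
translate([2004, 0, 0]) cube([53, 53, 434]);
translate([2004, 1537, 0]) cube([53, 53, 434]);
translate([53, 0, 198]) cube([1951, 22, 129]);
translate([53, 1568, 198]) cube([1951, 22, 129]);
translate([0, 53, 198]) cube([22, 1484, 129]);
translate([2035, 53, 198]) cube([22, 1484, 129]);
translate([183, 0, 327]) cube([72, 1590, 15]);
translate([385, 0, 327]) cube([72, 1590, 15]);
translate([587, 0, 327]) cube([72, 1590, 15]);
translate([789, 0, 327]) cube([72, 1590, 15]);
translate([991, 0, 327]) cube([72, 1590, 15]);
translate([1193, 0, 327]) cube([72, 1590, 15]);
translate([1395, 0, 327]) cube([72, 1590, 15]);
translate([1597, 0, 327]) cube([72, 1590, 15]);
translate([1799, 0, 327]) cube([72, 1590, 15]);


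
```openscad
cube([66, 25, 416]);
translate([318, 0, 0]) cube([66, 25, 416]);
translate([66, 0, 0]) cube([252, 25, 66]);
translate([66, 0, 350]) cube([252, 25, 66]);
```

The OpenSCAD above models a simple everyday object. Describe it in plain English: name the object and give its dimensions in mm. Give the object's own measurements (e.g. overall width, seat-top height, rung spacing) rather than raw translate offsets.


A rectangular picture frame lying in the x–z plane (depth along y). The opening is 252 mm wide (x) by 284 mm tall (z), surrounded by a border 66 mm wide on all four sides. The frame is 25 mm deep and is made of two full-height vertical stiles with two horizontal rails fitted between them.


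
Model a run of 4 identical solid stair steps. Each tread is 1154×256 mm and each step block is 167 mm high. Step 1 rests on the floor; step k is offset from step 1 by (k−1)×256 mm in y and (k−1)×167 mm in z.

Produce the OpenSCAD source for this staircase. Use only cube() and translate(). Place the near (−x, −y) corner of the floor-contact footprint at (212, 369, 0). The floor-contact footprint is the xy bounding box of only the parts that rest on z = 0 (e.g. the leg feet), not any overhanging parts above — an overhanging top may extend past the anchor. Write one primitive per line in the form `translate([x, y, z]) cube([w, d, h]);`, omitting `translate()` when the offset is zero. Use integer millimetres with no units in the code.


translate([212, 369, 0]) cube([1154, 256, 167]);
translate([212, 625, 167]) cube([1154, 256, 167]);
translate([212, 881, 334]) cube([1154, 256, 167]);
translate([212, 1137, 501]) cube([1154, 256, 167]);


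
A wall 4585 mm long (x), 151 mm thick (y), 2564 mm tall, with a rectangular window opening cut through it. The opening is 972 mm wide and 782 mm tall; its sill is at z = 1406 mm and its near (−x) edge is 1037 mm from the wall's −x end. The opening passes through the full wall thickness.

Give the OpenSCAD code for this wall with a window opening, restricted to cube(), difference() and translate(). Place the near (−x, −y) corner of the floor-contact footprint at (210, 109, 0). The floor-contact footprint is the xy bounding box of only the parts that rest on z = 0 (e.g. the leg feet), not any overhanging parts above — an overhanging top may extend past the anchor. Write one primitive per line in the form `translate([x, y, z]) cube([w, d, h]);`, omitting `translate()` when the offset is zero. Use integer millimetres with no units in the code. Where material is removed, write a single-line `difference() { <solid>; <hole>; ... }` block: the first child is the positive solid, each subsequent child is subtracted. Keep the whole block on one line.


difference() { translate([210, 109, 0]) cube([4585, 151, 2564]); translate([1247, 109, 1406]) cube([972, 151, 782]); }


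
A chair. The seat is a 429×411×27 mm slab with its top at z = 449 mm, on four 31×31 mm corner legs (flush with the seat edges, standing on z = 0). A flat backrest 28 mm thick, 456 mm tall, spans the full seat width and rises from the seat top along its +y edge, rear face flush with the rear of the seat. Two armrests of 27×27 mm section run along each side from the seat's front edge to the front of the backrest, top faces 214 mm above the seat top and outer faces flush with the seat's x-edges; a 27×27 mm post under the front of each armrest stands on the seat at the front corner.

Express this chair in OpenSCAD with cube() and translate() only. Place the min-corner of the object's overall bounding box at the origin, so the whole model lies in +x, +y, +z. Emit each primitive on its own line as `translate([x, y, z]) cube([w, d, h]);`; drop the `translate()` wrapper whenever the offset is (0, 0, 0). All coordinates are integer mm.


translate([0, 0, 422]) cube([429, 411, 27]);
cube([31, 31, 422]);
translate([398, 0, 0]) cube([31, 31, 422]);
translate([0, 380, 0]) cube([31, 31, 422]);
translate([398, 380, 0]) cube([31, 31, 422]);
translate([0, 383, 449]) cube([429, 28, 456]);
translate([0, 0, 636]) cube([27, 383, 27]);
translate([402, 0, 636]) cube([27, 383, 27]);
translate([0, 0, 449]) cube([27, 27, 187]);
translate([402, 0, 449]) cube([27, 27, 187]);


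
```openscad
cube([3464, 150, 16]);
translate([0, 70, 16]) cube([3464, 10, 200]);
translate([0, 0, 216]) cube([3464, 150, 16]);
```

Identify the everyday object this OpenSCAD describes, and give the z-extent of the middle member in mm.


An I-beam. The web height is 200 mm.

Two wide flanges with a thin centred web — an I-beam. Overall 232 mm minus two 16 mm flanges gives a web of 232 − 2·16 = 200 mm.


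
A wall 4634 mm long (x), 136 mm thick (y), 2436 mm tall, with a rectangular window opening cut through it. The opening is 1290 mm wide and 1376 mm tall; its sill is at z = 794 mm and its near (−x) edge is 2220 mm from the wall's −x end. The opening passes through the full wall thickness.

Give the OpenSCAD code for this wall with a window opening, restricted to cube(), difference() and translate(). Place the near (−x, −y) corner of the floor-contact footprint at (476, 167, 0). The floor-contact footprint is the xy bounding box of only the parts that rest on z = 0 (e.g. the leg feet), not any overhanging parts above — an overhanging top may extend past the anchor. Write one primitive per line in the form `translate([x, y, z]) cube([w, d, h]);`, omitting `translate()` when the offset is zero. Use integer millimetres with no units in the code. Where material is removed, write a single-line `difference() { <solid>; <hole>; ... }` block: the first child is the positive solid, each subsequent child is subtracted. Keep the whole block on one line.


difference() { translate([476, 167, 0]) cube([4634, 136, 2436]); translate([2696, 167, 794]) cube([1290, 136, 1376]); }


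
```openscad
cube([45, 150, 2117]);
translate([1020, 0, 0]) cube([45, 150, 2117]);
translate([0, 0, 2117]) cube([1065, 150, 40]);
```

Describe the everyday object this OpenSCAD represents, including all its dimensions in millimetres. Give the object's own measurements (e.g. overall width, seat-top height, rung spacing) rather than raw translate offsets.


A door frame. The clear opening is 975 mm wide and 2117 mm high. Two 45 mm wide jambs, 150 mm deep, stand either side of the opening from the floor to the top of the opening. A 40 mm thick head sits across the top of both jambs, spanning the full outside width of the frame.


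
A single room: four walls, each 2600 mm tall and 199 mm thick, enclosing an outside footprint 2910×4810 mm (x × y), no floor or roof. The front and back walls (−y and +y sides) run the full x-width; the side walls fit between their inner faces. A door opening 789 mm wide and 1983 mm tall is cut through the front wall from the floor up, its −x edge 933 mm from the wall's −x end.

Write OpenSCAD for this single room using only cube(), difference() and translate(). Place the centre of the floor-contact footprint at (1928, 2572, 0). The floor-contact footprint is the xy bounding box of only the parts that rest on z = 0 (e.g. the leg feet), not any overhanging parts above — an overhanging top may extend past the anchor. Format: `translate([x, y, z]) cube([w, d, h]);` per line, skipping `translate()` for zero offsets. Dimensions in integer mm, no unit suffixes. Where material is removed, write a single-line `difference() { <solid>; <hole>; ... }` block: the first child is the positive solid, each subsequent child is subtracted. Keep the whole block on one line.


difference() { translate([473, 167, 0]) cube([2910, 199, 2600]); translate([1406, 167, 0]) cube([789, 199, 1983]); }
translate([473, 4778, 0]) cube([2910, 199, 2600]);
translate([473, 366, 0]) cube([199, 4412, 2600]);
translate([3184, 366, 0]) cube([199, 4412, 2600]);


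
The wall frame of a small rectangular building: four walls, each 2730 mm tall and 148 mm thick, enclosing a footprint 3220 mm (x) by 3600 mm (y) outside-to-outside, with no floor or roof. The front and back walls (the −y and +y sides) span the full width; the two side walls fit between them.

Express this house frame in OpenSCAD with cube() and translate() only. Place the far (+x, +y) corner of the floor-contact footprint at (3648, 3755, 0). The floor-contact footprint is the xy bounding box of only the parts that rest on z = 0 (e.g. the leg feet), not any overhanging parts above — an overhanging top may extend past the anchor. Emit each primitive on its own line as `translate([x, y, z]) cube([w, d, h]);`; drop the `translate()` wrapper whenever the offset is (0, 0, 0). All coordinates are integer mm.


translate([428, 155, 0]) cube([3220, 148, 2730]);
translate([428, 3607, 0]) cube([3220, 148, 2730]);
translate([428, 303, 0]) cube([148, 3304, 2730]);
translate([3500, 303, 0]) cube([148, 3304, 2730]);


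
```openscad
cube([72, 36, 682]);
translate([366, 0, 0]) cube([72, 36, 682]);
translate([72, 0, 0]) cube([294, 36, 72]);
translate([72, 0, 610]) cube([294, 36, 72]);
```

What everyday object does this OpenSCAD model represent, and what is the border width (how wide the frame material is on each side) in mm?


A picture frame. The border width is 72 mm.

Four thin pieces enclosing a rectangular opening — a picture frame. The two full-height stiles are 682 mm tall; the top rail sits at z = 610 and is 72 mm tall, so the border above the opening is 682 − 610 = 72 mm, matching the stile x-width.


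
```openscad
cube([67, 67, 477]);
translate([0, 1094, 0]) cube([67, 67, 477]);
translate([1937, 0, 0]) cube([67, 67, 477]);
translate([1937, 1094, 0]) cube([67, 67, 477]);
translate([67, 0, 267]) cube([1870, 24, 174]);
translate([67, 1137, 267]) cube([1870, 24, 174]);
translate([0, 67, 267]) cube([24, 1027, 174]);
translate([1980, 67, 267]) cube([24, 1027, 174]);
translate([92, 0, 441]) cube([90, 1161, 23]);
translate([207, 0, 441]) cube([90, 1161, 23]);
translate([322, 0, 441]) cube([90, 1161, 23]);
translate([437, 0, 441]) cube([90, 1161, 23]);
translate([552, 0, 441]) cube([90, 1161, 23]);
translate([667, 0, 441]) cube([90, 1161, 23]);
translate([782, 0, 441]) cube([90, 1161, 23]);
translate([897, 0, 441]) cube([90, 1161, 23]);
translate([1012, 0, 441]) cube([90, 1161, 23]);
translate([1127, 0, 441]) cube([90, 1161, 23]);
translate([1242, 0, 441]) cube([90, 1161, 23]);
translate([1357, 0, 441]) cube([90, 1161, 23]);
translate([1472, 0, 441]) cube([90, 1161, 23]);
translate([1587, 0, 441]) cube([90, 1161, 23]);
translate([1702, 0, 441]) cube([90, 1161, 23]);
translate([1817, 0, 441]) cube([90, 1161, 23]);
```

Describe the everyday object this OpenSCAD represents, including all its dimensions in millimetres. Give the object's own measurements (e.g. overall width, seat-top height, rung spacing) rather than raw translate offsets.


A bed frame 2004 mm long (x) by 1161 mm wide (y). Four 67×67 mm corner posts, 477 mm tall, at the corners of the footprint. Four rails of 24 mm thickness and 174 mm height run between adjacent posts with their undersides at z = 267 mm, their outer faces flush with the outside of the frame (the two x-running rails run between the posts' inner faces; the two y-running rails run between the posts' inner faces). 16 slats, each 90 mm wide (x) and 23 mm thick, lie across the top of the two x-running rails, running the full 1161 mm width of the frame in y; along x they sit between the end posts with a 25 mm gap after the −x posts and between neighbouring slats, leaving 30 mm before the +x posts.


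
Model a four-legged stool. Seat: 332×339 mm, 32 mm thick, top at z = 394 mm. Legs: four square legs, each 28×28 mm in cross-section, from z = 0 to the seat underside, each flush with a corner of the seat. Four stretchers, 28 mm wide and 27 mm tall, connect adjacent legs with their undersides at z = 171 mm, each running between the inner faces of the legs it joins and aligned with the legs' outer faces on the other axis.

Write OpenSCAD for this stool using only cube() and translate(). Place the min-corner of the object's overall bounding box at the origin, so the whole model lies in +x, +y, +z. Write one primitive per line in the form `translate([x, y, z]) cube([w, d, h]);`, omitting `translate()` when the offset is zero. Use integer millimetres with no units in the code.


translate([0, 0, 362]) cube([332, 339, 32]);
cube([28, 28, 362]);
translate([304, 0, 0]) cube([28, 28, 362]);
translate([0, 311, 0]) cube([28, 28, 362]);
translate([304, 311, 0]) cube([28, 28, 362]);
translate([28, 0, 171]) cube([276, 28, 27]);
translate([28, 311, 171]) cube([276, 28, 27]);
translate([0, 28, 171]) cube([28, 283, 27]);
translate([304, 28, 171]) cube([28, 283, 27]);


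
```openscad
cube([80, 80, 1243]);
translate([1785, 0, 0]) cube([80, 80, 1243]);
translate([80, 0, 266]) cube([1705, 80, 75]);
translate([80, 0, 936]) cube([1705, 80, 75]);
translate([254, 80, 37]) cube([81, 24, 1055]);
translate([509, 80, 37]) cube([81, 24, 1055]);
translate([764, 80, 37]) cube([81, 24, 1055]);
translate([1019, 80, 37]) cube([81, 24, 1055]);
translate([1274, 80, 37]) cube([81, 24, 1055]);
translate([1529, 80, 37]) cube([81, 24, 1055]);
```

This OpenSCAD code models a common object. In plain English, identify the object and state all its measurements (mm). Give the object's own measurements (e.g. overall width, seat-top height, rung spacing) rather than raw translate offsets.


A fence section. Two 80×80 mm posts, 1243 mm tall, stand on the floor with a clear span of 1705 mm between their inner faces. Two horizontal rails of 80×75 mm section span the gap between the posts with their undersides at z = 266 mm and z = 936 mm, flush with the posts' −y face. 6 pickets, each 81 mm wide, 24 mm thick and 1055 mm tall, are fixed to the +y face of the rails with their bottoms at z = 37 mm, spaced across the span with a 174 mm gap after the −x post and between neighbouring pickets, with 175 mm left before the +x post.


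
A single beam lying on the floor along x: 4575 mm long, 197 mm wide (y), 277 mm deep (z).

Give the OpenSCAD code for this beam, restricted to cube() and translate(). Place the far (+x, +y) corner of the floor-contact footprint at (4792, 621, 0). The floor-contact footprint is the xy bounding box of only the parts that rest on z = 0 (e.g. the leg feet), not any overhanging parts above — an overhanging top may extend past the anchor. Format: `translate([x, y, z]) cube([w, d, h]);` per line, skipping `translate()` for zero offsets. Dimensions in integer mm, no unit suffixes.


translate([217, 424, 0]) cube([4575, 197, 277]);


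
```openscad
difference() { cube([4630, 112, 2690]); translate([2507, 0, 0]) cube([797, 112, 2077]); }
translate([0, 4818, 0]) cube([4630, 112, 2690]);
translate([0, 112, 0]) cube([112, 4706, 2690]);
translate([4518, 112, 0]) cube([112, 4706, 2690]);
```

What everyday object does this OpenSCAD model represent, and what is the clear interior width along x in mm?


A single room. The interior width is 4406 mm.

Four walls enclosing a rectangle with a door in the front wall — a room. Outside width 4630 minus two 112 mm walls gives 4406 mm.


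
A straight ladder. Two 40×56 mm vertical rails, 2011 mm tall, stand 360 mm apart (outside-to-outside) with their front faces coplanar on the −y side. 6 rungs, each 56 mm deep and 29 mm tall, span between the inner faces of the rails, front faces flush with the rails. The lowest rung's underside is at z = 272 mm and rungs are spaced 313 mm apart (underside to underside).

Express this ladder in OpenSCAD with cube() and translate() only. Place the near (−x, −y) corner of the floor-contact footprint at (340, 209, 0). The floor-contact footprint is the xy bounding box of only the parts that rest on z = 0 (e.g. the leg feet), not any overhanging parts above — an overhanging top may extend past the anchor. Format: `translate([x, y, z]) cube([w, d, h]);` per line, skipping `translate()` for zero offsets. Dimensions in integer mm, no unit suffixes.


translate([340, 209, 0]) cube([40, 56, 2011]);
translate([660, 209, 0]) cube([40, 56, 2011]);
translate([380, 209, 272]) cube([280, 56, 29]);
translate([380, 209, 585]) cube([280, 56, 29]);
translate([380, 209, 898]) cube([280, 56, 29]);
translate([380, 209, 1211]) cube([280, 56, 29]);
translate([380, 209, 1524]) cube([280, 56, 29]);
translate([380, 209, 1837]) cube([280, 56, 29]);


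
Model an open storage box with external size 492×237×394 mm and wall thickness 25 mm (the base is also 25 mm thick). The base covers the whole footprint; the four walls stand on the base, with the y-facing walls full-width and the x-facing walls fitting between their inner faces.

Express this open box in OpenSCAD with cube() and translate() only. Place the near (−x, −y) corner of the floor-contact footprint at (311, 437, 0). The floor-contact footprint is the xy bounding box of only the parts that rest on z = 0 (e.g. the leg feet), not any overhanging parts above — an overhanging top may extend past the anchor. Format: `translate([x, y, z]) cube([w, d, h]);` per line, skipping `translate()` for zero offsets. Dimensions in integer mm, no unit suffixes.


translate([311, 437, 0]) cube([492, 237, 25]);
translate([311, 437, 25]) cube([492, 25, 369]);
translate([311, 649, 25]) cube([492, 25, 369]);
translate([311, 462, 25]) cube([25, 187, 369]);
translate([778, 462, 25]) cube([25, 187, 369]);


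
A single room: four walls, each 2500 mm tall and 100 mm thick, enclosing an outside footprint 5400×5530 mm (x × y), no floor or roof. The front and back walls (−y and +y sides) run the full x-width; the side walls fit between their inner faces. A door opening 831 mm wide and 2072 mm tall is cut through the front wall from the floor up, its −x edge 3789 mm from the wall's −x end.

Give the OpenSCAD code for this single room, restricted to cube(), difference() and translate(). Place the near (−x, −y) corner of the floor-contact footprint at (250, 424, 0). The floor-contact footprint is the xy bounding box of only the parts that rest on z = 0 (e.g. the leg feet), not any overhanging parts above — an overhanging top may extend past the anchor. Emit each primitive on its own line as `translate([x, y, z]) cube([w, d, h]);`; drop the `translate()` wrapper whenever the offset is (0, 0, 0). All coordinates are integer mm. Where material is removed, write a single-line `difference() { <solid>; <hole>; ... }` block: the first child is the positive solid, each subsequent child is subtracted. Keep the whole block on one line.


difference() { translate([250, 424, 0]) cube([5400, 100, 2500]); translate([4039, 424, 0]) cube([831, 100, 2072]); }
translate([250, 5854, 0]) cube([5400, 100, 2500]);
translate([250, 524, 0]) cube([100, 5330, 2500]);
translate([5550, 524, 0]) cube([100, 5330, 2500]);


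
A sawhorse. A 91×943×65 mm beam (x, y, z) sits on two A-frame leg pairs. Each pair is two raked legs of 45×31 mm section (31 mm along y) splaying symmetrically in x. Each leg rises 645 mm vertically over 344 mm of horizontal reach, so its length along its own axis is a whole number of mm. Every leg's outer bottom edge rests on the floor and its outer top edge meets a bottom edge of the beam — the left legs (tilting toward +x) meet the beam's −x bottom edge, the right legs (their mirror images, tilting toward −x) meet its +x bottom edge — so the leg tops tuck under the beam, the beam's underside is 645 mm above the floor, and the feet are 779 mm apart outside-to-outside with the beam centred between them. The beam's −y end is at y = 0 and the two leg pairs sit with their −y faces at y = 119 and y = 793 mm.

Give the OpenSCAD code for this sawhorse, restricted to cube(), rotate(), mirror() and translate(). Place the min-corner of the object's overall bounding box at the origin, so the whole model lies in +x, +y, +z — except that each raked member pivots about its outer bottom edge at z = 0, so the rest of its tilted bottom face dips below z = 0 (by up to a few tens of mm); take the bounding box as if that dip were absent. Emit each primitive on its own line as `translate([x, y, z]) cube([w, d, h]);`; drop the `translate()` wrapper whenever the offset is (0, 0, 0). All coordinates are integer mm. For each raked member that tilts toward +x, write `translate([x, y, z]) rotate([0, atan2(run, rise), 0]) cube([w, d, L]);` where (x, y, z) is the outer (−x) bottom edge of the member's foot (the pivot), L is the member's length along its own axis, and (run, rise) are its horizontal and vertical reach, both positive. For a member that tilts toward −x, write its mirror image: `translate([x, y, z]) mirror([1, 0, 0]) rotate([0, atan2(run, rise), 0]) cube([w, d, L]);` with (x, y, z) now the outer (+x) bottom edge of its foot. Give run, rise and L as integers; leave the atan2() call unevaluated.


// leg length = √(344² + 645²) = 731
// right-leg outer foot x = 2·344 + 91 = 779
// beam min-corner = (344, 0, 645)
translate([344, 0, 645]) cube([91, 943, 65]);
translate([0, 119, 0]) rotate([0, atan2(344, 645), 0]) cube([45, 31, 731]);
translate([779, 119, 0]) mirror([1, 0, 0]) rotate([0, atan2(344, 645), 0]) cube([45, 31, 731]);
translate([0, 793, 0]) rotate([0, atan2(344, 645), 0]) cube([45, 31, 731]);
translate([779, 793, 0]) mirror([1, 0, 0]) rotate([0, atan2(344, 645), 0]) cube([45, 31, 731]);


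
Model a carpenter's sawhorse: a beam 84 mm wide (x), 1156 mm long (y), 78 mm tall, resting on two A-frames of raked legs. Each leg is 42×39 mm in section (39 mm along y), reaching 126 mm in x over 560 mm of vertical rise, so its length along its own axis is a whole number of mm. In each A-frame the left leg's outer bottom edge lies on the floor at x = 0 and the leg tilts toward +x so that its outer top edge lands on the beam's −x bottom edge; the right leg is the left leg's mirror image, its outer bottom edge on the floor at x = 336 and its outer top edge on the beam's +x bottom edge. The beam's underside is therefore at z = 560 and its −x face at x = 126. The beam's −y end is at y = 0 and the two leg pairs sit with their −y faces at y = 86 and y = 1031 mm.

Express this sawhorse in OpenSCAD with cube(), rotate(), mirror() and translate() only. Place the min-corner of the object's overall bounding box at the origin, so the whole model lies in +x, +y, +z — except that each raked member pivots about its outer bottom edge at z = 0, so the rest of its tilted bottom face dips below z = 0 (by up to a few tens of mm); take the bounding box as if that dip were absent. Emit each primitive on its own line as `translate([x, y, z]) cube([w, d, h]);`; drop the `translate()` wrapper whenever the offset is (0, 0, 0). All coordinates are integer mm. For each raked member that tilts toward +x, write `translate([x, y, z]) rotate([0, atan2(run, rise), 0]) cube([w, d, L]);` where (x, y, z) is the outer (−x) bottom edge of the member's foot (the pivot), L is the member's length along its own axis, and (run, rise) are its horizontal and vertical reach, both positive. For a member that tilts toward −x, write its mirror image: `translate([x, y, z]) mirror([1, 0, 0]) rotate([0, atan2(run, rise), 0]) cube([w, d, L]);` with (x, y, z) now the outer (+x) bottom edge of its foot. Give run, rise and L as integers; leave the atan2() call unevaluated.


// leg length = √(126² + 560²) = 574
// right-leg outer foot x = 2·126 + 84 = 336
// beam min-corner = (126, 0, 560)
translate([126, 0, 560]) cube([84, 1156, 78]);
translate([0, 86, 0]) rotate([0, atan2(126, 560), 0]) cube([42, 39, 574]);
translate([336, 86, 0]) mirror([1, 0, 0]) rotate([0, atan2(126, 560), 0]) cube([42, 39, 574]);
translate([0, 1031, 0]) rotate([0, atan2(126, 560), 0]) cube([42, 39, 574]);
translate([336, 1031, 0]) mirror([1, 0, 0]) rotate([0, atan2(126, 560), 0]) cube([42, 39, 574]);


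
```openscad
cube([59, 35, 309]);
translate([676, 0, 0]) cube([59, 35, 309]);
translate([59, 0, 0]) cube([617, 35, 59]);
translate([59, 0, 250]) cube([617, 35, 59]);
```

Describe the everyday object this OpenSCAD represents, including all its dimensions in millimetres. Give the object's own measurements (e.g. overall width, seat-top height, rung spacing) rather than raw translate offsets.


A rectangular picture frame lying in the x–z plane (depth along y). The opening is 617 mm wide (x) by 191 mm tall (z), surrounded by a border 59 mm wide on all four sides. The frame is 35 mm deep and is made of two full-height vertical stiles with two horizontal rails fitted between them.


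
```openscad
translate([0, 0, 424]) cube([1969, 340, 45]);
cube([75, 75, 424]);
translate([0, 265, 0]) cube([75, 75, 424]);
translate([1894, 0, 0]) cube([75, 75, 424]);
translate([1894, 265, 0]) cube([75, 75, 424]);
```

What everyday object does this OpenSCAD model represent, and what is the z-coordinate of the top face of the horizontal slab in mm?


A bench. The seat-top height is 469 mm.

A long slab on four corner posts — a bench. The slab sits at z = 424 with thickness 45, so the top is 424 + 45 = 469 mm.


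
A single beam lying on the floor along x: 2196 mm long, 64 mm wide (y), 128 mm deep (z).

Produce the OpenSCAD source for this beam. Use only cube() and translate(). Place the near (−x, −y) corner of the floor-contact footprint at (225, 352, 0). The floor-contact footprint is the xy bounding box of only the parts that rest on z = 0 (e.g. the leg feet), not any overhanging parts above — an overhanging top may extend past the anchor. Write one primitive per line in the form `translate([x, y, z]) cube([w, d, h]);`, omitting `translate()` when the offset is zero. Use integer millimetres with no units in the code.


translate([225, 352, 0]) cube([2196, 64, 128]);


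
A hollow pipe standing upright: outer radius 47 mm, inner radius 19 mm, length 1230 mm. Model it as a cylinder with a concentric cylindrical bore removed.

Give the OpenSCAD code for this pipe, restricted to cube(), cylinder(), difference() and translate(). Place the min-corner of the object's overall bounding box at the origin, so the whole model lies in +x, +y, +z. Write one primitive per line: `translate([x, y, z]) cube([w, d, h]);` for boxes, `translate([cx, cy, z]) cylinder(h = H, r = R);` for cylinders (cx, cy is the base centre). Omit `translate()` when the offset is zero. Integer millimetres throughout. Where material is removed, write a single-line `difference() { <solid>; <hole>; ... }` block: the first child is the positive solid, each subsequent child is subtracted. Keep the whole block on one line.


difference() { translate([47, 47, 0]) cylinder(h = 1230, r = 47); translate([47, 47, 0]) cylinder(h = 1230, r = 19); }


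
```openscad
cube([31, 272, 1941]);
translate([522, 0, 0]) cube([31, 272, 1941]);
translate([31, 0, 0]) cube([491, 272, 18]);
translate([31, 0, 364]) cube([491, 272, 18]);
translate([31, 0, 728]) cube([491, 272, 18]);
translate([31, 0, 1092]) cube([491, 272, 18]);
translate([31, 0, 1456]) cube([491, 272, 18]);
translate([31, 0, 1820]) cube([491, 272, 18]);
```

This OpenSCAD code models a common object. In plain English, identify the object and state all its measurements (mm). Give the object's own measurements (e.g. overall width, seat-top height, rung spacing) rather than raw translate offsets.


An open bookshelf. Two side panels, each 31 mm thick, 272 mm deep and 1941 mm tall, stand 553 mm apart (outside-to-outside). Between them sit 6 shelves, each 18 mm thick and 272 mm deep, spanning the full gap between the sides. The bottom shelf rests on the floor (its underside at z = 0) and the clear gap between one shelf's top and the next shelf's underside is 346 mm.


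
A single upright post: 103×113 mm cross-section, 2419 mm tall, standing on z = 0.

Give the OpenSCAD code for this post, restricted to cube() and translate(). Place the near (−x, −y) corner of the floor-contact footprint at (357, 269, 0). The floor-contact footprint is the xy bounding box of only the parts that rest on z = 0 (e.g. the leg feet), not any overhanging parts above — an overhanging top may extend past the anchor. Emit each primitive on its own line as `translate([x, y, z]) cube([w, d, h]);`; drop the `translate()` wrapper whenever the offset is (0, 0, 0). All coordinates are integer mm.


translate([357, 269, 0]) cube([103, 113, 2419]);


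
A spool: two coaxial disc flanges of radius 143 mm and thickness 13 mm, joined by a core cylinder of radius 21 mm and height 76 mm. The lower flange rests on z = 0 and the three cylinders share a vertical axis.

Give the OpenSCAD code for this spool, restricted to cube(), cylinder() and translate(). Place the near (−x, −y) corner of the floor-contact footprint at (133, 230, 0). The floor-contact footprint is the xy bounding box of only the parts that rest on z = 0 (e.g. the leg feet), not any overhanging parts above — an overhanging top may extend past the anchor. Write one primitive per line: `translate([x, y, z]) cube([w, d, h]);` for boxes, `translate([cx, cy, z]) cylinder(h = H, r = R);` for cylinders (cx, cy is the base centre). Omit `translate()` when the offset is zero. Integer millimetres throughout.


translate([276, 373, 0]) cylinder(h = 13, r = 143);
translate([276, 373, 13]) cylinder(h = 76, r = 21);
translate([276, 373, 89]) cylinder(h = 13, r = 143);


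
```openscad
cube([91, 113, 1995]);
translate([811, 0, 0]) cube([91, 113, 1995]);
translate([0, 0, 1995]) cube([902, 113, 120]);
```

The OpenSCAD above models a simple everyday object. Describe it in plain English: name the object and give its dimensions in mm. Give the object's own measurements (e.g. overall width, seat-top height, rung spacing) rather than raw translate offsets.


A door frame. The clear opening is 720 mm wide and 1995 mm high. Two 91 mm wide jambs, 113 mm deep, stand either side of the opening from the floor to the top of the opening. A 120 mm thick head sits across the top of both jambs, spanning the full outside width of the frame.


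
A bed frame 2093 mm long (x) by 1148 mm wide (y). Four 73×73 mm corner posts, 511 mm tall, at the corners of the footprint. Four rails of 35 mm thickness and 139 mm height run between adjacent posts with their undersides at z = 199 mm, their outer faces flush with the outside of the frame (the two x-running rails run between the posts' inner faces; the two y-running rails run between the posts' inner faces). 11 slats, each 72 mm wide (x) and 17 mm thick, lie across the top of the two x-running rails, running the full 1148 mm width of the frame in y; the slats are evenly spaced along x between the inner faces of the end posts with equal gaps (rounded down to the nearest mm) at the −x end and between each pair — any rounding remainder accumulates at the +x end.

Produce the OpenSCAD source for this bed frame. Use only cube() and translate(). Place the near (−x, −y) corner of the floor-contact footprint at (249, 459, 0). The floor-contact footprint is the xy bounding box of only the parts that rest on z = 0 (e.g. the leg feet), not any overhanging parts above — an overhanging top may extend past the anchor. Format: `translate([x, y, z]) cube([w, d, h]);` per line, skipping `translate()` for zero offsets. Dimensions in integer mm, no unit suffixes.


translate([249, 459, 0]) cube([73, 73, 511]);
translate([249, 1534, 0]) cube([73, 73, 511]);
translate([2269, 459, 0]) cube([73, 73, 511]);
translate([2269, 1534, 0]) cube([73, 73, 511]);
translate([322, 459, 199]) cube([1947, 35, 139]);
translate([322, 1572, 199]) cube([1947, 35, 139]);
translate([249, 532, 199]) cube([35, 1002, 139]);
translate([2307, 532, 199]) cube([35, 1002, 139]);
translate([418, 459, 338]) cube([72, 1148, 17]);
translate([586, 459, 338]) cube([72, 1148, 17]);
translate([754, 459, 338]) cube([72, 1148, 17]);
translate([922, 459, 338]) cube([72, 1148, 17]);
translate([1090, 459, 338]) cube([72, 1148, 17]);
translate([1258, 459, 338]) cube([72, 1148, 17]);
translate([1426, 459, 338]) cube([72, 1148, 17]);
translate([1594, 459, 338]) cube([72, 1148, 17]);
translate([1762, 459, 338]) cube([72, 1148, 17]);
translate([1930, 459, 338]) cube([72, 1148, 17]);
translate([2098, 459, 338]) cube([72, 1148, 17]);


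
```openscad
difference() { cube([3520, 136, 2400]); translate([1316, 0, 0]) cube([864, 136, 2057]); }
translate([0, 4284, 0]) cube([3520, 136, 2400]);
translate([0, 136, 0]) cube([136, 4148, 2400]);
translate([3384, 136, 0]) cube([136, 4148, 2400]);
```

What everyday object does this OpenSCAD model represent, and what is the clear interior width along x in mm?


A single room. The interior width is 3248 mm.

Four walls enclosing a rectangle with a door in the front wall — a room. Outside width 3520 minus two 136 mm walls gives 3248 mm.


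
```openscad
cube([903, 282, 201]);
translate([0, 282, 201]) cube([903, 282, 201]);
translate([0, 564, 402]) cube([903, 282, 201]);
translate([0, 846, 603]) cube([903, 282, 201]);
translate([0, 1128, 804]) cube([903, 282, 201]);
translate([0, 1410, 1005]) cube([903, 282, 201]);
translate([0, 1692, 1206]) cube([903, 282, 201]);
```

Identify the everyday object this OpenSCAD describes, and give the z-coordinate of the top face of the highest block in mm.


A staircase. The total rise is 1407 mm.

7 identical blocks, each offset up and back from the previous — a staircase. Each step is 201 mm tall and there are 7 of them, so the total rise is 7 × 201 = 1407 mm.


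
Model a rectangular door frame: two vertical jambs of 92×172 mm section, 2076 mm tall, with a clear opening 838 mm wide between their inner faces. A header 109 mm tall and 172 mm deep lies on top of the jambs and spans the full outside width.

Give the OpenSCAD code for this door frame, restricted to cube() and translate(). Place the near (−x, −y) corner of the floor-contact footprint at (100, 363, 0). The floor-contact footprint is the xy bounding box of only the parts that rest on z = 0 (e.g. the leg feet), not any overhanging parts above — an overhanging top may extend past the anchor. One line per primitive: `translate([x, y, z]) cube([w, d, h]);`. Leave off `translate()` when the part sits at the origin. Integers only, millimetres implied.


translate([100, 363, 0]) cube([92, 172, 2076]);
translate([1030, 363, 0]) cube([92, 172, 2076]);
translate([100, 363, 2076]) cube([1022, 172, 109]);


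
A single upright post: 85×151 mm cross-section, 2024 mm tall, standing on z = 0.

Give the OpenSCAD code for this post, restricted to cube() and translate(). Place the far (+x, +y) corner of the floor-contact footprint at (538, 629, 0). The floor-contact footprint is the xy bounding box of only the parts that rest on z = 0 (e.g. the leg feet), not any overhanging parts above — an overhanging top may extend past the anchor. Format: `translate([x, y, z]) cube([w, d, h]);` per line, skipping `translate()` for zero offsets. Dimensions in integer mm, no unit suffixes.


translate([453, 478, 0]) cube([85, 151, 2024]);


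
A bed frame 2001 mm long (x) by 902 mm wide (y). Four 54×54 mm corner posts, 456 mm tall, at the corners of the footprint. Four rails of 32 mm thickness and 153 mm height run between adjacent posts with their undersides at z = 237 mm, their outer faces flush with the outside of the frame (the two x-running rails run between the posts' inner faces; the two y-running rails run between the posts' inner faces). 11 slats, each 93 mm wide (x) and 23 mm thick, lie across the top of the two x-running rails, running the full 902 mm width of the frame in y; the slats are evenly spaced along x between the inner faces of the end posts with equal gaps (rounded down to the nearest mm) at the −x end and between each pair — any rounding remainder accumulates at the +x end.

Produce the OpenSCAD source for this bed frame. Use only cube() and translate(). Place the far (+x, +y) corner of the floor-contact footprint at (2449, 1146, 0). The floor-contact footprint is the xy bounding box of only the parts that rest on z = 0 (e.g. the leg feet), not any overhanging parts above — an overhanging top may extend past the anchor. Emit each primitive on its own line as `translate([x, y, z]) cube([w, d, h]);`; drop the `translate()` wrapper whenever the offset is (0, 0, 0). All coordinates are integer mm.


translate([448, 244, 0]) cube([54, 54, 456]);
translate([448, 1092, 0]) cube([54, 54, 456]);
translate([2395, 244, 0]) cube([54, 54, 456]);
translate([2395, 1092, 0]) cube([54, 54, 456]);
translate([502, 244, 237]) cube([1893, 32, 153]);
translate([502, 1114, 237]) cube([1893, 32, 153]);
translate([448, 298, 237]) cube([32, 794, 153]);
translate([2417, 298, 237]) cube([32, 794, 153]);
translate([574, 244, 390]) cube([93, 902, 23]);
translate([739, 244, 390]) cube([93, 902, 23]);
translate([904, 244, 390]) cube([93, 902, 23]);
translate([1069, 244, 390]) cube([93, 902, 23]);
translate([1234, 244, 390]) cube([93, 902, 23]);
translate([1399, 244, 390]) cube([93, 902, 23]);
translate([1564, 244, 390]) cube([93, 902, 23]);
translate([1729, 244, 390]) cube([93, 902, 23]);
translate([1894, 244, 390]) cube([93, 902, 23]);
translate([2059, 244, 390]) cube([93, 902, 23]);
translate([2224, 244, 390]) cube([93, 902, 23]);
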